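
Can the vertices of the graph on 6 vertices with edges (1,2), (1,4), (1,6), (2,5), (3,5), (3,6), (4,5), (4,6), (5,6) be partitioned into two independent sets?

Step 1: Attempt 2-coloring using BFS:
  Start at vertex 1, assign color 0
  Color vertex 2 with color 1 (neighbor of 1)
  Color vertex 4 with color 1 (neighbor of 1)
  Color vertex 6 with color 1 (neighbor of 1)
  Color vertex 5 with color 0 (neighbor of 2)

Step 2: Conflict found! Vertices 4 and 6 are adjacent but have the same color.
This means the graph contains an odd cycle.

The graph is NOT bipartite.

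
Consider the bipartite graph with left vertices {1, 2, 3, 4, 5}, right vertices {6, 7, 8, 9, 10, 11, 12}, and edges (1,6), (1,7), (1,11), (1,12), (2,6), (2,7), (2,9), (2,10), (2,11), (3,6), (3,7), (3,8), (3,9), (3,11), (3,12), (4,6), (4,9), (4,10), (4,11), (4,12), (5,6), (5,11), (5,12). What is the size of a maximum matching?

Step 1: List the neighbors of each left vertex:
  1: 6, 7, 11, 12
  2: 6, 7, 9, 10, 11
  3: 6, 7, 8, 9, 11, 12
  4: 6, 9, 10, 11, 12
  5: 6, 11, 12

Step 2: Greedily match left vertices, then look for augmenting paths:
  Match 1 -- 6
  Match 2 -- 7
  Match 3 -- 8
  Match 4 -- 9
  Match 5 -- 11
  No augmenting path remains.

Step 3: Verify this is maximum:
  Matching size 5 = min(|L|, |R|) = min(5, 7), which is an upper bound, so this matching is maximum.

Maximum matching: {(1,6), (2,7), (3,8), (4,9), (5,11)}
Size: 5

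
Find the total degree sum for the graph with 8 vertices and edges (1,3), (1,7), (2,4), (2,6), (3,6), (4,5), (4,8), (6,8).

Step 1: Count edges incident to each vertex:
  deg(1) = 2 (neighbors: 3, 7)
  deg(2) = 2 (neighbors: 4, 6)
  deg(3) = 2 (neighbors: 1, 6)
  deg(4) = 3 (neighbors: 2, 5, 8)
  deg(5) = 1 (neighbors: 4)
  deg(6) = 3 (neighbors: 2, 3, 8)
  deg(7) = 1 (neighbors: 1)
  deg(8) = 2 (neighbors: 4, 6)

Step 2: Sum all degrees:
  2 + 2 + 2 + 3 + 1 + 3 + 1 + 2 = 16

Verification: sum of degrees = 2 * |E| = 2 * 8 = 16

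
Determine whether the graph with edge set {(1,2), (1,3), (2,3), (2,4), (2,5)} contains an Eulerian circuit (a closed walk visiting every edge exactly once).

Step 1: Find the degree of each vertex:
  deg(1) = 2
  deg(2) = 4
  deg(3) = 2
  deg(4) = 1
  deg(5) = 1

Step 2: Count vertices with odd degree:
  Odd-degree vertices: 4, 5 (2 total)

Step 3: Apply Euler's theorem:
  - Eulerian circuit exists iff graph is connected and all vertices have even degree
  - Eulerian path exists iff graph is connected and has 0 or 2 odd-degree vertices

Graph is connected with exactly 2 odd-degree vertices (4, 5).
Eulerian path exists (starting and ending at the odd-degree vertices), but no Eulerian circuit.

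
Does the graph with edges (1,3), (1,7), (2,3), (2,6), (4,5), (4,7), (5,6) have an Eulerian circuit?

Step 1: Find the degree of each vertex:
  deg(1) = 2
  deg(2) = 2
  deg(3) = 2
  deg(4) = 2
  deg(5) = 2
  deg(6) = 2
  deg(7) = 2

Step 2: Count vertices with odd degree:
  All vertices have even degree (0 odd-degree vertices)

Step 3: Apply Euler's theorem:
  - Eulerian circuit exists iff graph is connected and all vertices have even degree
  - Eulerian path exists iff graph is connected and has 0 or 2 odd-degree vertices

Graph is connected with 0 odd-degree vertices.
Both Eulerian circuit and Eulerian path exist.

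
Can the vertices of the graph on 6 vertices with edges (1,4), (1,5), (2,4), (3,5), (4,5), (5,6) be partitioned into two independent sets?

Step 1: Attempt 2-coloring using BFS:
  Start at vertex 1, assign color 0
  Color vertex 4 with color 1 (neighbor of 1)
  Color vertex 5 with color 1 (neighbor of 1)
  Color vertex 2 with color 0 (neighbor of 4)

Step 2: Conflict found! Vertices 4 and 5 are adjacent but have the same color.
This means the graph contains an odd cycle.

The graph is NOT bipartite.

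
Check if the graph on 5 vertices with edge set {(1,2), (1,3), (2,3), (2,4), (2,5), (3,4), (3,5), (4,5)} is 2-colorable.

Step 1: Attempt 2-coloring using BFS:
  Start at vertex 1, assign color 0
  Color vertex 2 with color 1 (neighbor of 1)
  Color vertex 3 with color 1 (neighbor of 1)

Step 2: Conflict found! Vertices 2 and 3 are adjacent but have the same color.
This means the graph contains an odd cycle.

The graph is NOT bipartite.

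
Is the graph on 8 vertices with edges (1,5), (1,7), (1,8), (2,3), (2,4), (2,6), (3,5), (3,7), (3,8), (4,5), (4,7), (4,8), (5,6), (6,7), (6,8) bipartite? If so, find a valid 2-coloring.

Step 1: Attempt 2-coloring using BFS:
  Start at vertex 1, assign color 0
  Color vertex 5 with color 1 (neighbor of 1)
  Color vertex 7 with color 1 (neighbor of 1)
  Color vertex 8 with color 1 (neighbor of 1)
  Color vertex 3 with color 0 (neighbor of 5)
  Color vertex 4 with color 0 (neighbor of 5)
  Color vertex 6 with color 0 (neighbor of 5)
  Color vertex 2 with color 1 (neighbor of 3)

Step 2: 2-coloring succeeded. No conflicts found.
  Set A (color 0): {1, 3, 4, 6}
  Set B (color 1): {2, 5, 7, 8}

The graph is bipartite with partition {1, 3, 4, 6}, {2, 5, 7, 8}.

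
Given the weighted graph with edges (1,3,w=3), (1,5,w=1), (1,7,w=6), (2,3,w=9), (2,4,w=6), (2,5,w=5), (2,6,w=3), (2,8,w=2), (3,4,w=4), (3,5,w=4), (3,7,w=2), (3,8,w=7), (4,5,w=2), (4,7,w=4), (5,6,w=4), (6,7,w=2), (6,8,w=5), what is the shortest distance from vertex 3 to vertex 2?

Step 1: Build adjacency list with weights:
  1: 3(w=3), 5(w=1), 7(w=6)
  2: 3(w=9), 4(w=6), 5(w=5), 6(w=3), 8(w=2)
  3: 1(w=3), 2(w=9), 4(w=4), 5(w=4), 7(w=2), 8(w=7)
  4: 2(w=6), 3(w=4), 5(w=2), 7(w=4)
  5: 1(w=1), 2(w=5), 3(w=4), 4(w=2), 6(w=4)
  6: 2(w=3), 5(w=4), 7(w=2), 8(w=5)
  7: 1(w=6), 3(w=2), 4(w=4), 6(w=2)
  8: 2(w=2), 3(w=7), 6(w=5)

Step 2: Apply Dijkstra's algorithm from vertex 3:
  Visit vertex 3 (distance=0)
    Update dist[1] = 3
    Update dist[2] = 9
    Update dist[4] = 4
    Update dist[5] = 4
    Update dist[7] = 2
    Update dist[8] = 7
  Visit vertex 7 (distance=2)
    Update dist[6] = 4
  Visit vertex 1 (distance=3)
  Visit vertex 4 (distance=4)
  Visit vertex 5 (distance=4)
  Visit vertex 6 (distance=4)
    Update dist[2] = 7
  Visit vertex 2 (distance=7)

Step 3: Shortest path: 3 -> 7 -> 6 -> 2
Total weight: 2 + 2 + 3 = 7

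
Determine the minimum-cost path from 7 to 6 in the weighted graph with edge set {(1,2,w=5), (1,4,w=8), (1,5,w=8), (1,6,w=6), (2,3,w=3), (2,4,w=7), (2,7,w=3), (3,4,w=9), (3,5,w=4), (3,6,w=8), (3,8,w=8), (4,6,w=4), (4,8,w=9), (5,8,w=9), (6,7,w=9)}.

Step 1: Build adjacency list with weights:
  1: 2(w=5), 4(w=8), 5(w=8), 6(w=6)
  2: 1(w=5), 3(w=3), 4(w=7), 7(w=3)
  3: 2(w=3), 4(w=9), 5(w=4), 6(w=8), 8(w=8)
  4: 1(w=8), 2(w=7), 3(w=9), 6(w=4), 8(w=9)
  5: 1(w=8), 3(w=4), 8(w=9)
  6: 1(w=6), 3(w=8), 4(w=4), 7(w=9)
  7: 2(w=3), 6(w=9)
  8: 3(w=8), 4(w=9), 5(w=9)

Step 2: Apply Dijkstra's algorithm from vertex 7:
  Visit vertex 7 (distance=0)
    Update dist[2] = 3
    Update dist[6] = 9
  Visit vertex 2 (distance=3)
    Update dist[1] = 8
    Update dist[3] = 6
    Update dist[4] = 10
  Visit vertex 3 (distance=6)
    Update dist[5] = 10
    Update dist[8] = 14
  Visit vertex 1 (distance=8)
  Visit vertex 6 (distance=9)

Step 3: Shortest path: 7 -> 6
Total weight: 9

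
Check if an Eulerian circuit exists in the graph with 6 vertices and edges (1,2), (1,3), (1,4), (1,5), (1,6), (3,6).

Step 1: Find the degree of each vertex:
  deg(1) = 5
  deg(2) = 1
  deg(3) = 2
  deg(4) = 1
  deg(5) = 1
  deg(6) = 2

Step 2: Count vertices with odd degree:
  Odd-degree vertices: 1, 2, 4, 5 (4 total)

Step 3: Apply Euler's theorem:
  - Eulerian circuit exists iff graph is connected and all vertices have even degree
  - Eulerian path exists iff graph is connected and has 0 or 2 odd-degree vertices

Graph has 4 odd-degree vertices (need 0 or 2).
Neither Eulerian path nor Eulerian circuit exists.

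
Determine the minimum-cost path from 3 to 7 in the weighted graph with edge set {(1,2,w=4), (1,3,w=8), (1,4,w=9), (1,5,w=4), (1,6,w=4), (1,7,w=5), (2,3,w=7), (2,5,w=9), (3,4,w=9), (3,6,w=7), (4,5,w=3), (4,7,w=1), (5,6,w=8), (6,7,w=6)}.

Step 1: Build adjacency list with weights:
  1: 2(w=4), 3(w=8), 4(w=9), 5(w=4), 6(w=4), 7(w=5)
  2: 1(w=4), 3(w=7), 5(w=9)
  3: 1(w=8), 2(w=7), 4(w=9), 6(w=7)
  4: 1(w=9), 3(w=9), 5(w=3), 7(w=1)
  5: 1(w=4), 2(w=9), 4(w=3), 6(w=8)
  6: 1(w=4), 3(w=7), 5(w=8), 7(w=6)
  7: 1(w=5), 4(w=1), 6(w=6)

Step 2: Apply Dijkstra's algorithm from vertex 3:
  Visit vertex 3 (distance=0)
    Update dist[1] = 8
    Update dist[2] = 7
    Update dist[4] = 9
    Update dist[6] = 7
  Visit vertex 2 (distance=7)
    Update dist[5] = 16
  Visit vertex 6 (distance=7)
    Update dist[5] = 15
    Update dist[7] = 13
  Visit vertex 1 (distance=8)
    Update dist[5] = 12
  Visit vertex 4 (distance=9)
    Update dist[7] = 10
  Visit vertex 7 (distance=10)

Step 3: Shortest path: 3 -> 4 -> 7
Total weight: 9 + 1 = 10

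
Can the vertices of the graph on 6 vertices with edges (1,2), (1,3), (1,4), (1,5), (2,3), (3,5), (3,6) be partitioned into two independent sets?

Step 1: Attempt 2-coloring using BFS:
  Start at vertex 1, assign color 0
  Color vertex 2 with color 1 (neighbor of 1)
  Color vertex 3 with color 1 (neighbor of 1)
  Color vertex 4 with color 1 (neighbor of 1)
  Color vertex 5 with color 1 (neighbor of 1)

Step 2: Conflict found! Vertices 2 and 3 are adjacent but have the same color.
This means the graph contains an odd cycle.

The graph is NOT bipartite.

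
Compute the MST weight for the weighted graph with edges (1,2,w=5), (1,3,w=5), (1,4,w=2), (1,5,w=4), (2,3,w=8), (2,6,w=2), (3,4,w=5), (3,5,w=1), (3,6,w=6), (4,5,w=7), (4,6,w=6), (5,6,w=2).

Apply Kruskal's algorithm (sort edges by weight, add if no cycle):

Sorted edges by weight:
  (3,5) w=1
  (1,4) w=2
  (2,6) w=2
  (5,6) w=2
  (1,5) w=4
  (1,3) w=5
  (1,2) w=5
  (3,4) w=5
  (3,6) w=6
  (4,6) w=6
  (4,5) w=7
  (2,3) w=8

Add edge (3,5) w=1 -- no cycle. Running total: 1
Add edge (1,4) w=2 -- no cycle. Running total: 3
Add edge (2,6) w=2 -- no cycle. Running total: 5
Add edge (5,6) w=2 -- no cycle. Running total: 7
Add edge (1,5) w=4 -- no cycle. Running total: 11

MST edges: (3,5,w=1), (1,4,w=2), (2,6,w=2), (5,6,w=2), (1,5,w=4)
Total MST weight: 1 + 2 + 2 + 2 + 4 = 11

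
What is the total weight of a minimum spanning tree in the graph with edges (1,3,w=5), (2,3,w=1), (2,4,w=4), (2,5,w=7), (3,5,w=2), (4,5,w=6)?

Apply Kruskal's algorithm (sort edges by weight, add if no cycle):

Sorted edges by weight:
  (2,3) w=1
  (3,5) w=2
  (2,4) w=4
  (1,3) w=5
  (4,5) w=6
  (2,5) w=7

Add edge (2,3) w=1 -- no cycle. Running total: 1
Add edge (3,5) w=2 -- no cycle. Running total: 3
Add edge (2,4) w=4 -- no cycle. Running total: 7
Add edge (1,3) w=5 -- no cycle. Running total: 12

MST edges: (2,3,w=1), (3,5,w=2), (2,4,w=4), (1,3,w=5)
Total MST weight: 1 + 2 + 4 + 5 = 12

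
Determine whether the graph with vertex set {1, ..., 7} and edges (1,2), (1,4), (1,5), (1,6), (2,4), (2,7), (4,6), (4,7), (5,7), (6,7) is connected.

Step 1: Build adjacency list from edges:
  1: 2, 4, 5, 6
  2: 1, 4, 7
  3: (none)
  4: 1, 2, 6, 7
  5: 1, 7
  6: 1, 4, 7
  7: 2, 4, 5, 6

Step 2: Run BFS/DFS from vertex 1:
  Visited: {1, 2, 4, 5, 6, 7}
  Reached 6 of 7 vertices

Step 3: Only 6 of 7 vertices reached. Graph is disconnected.
Connected components: {1, 2, 4, 5, 6, 7}, {3}
Answer: No, the graph is not connected (2 components).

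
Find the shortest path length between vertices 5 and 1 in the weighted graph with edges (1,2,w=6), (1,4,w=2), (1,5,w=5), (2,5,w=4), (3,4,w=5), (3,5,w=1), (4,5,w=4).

Step 1: Build adjacency list with weights:
  1: 2(w=6), 4(w=2), 5(w=5)
  2: 1(w=6), 5(w=4)
  3: 4(w=5), 5(w=1)
  4: 1(w=2), 3(w=5), 5(w=4)
  5: 1(w=5), 2(w=4), 3(w=1), 4(w=4)

Step 2: Apply Dijkstra's algorithm from vertex 5:
  Visit vertex 5 (distance=0)
    Update dist[1] = 5
    Update dist[2] = 4
    Update dist[3] = 1
    Update dist[4] = 4
  Visit vertex 3 (distance=1)
  Visit vertex 2 (distance=4)
  Visit vertex 4 (distance=4)
  Visit vertex 1 (distance=5)

Step 3: Shortest path: 5 -> 1
Total weight: 5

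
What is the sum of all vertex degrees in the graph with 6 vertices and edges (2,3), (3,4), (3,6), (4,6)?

Step 1: Count edges incident to each vertex:
  deg(1) = 0 (neighbors: none)
  deg(2) = 1 (neighbors: 3)
  deg(3) = 3 (neighbors: 2, 4, 6)
  deg(4) = 2 (neighbors: 3, 6)
  deg(5) = 0 (neighbors: none)
  deg(6) = 2 (neighbors: 3, 4)

Step 2: Sum all degrees:
  0 + 1 + 3 + 2 + 0 + 2 = 8

Verification: sum of degrees = 2 * |E| = 2 * 4 = 8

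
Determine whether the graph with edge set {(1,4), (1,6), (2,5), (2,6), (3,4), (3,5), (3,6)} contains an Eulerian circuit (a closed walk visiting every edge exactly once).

Step 1: Find the degree of each vertex:
  deg(1) = 2
  deg(2) = 2
  deg(3) = 3
  deg(4) = 2
  deg(5) = 2
  deg(6) = 3

Step 2: Count vertices with odd degree:
  Odd-degree vertices: 3, 6 (2 total)

Step 3: Apply Euler's theorem:
  - Eulerian circuit exists iff graph is connected and all vertices have even degree
  - Eulerian path exists iff graph is connected and has 0 or 2 odd-degree vertices

Graph is connected with exactly 2 odd-degree vertices (3, 6).
Eulerian path exists (starting and ending at the odd-degree vertices), but no Eulerian circuit.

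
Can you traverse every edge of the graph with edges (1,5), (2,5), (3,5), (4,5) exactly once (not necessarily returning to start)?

Step 1: Find the degree of each vertex:
  deg(1) = 1
  deg(2) = 1
  deg(3) = 1
  deg(4) = 1
  deg(5) = 4

Step 2: Count vertices with odd degree:
  Odd-degree vertices: 1, 2, 3, 4 (4 total)

Step 3: Apply Euler's theorem:
  - Eulerian circuit exists iff graph is connected and all vertices have even degree
  - Eulerian path exists iff graph is connected and has 0 or 2 odd-degree vertices

Graph has 4 odd-degree vertices (need 0 or 2).
Neither Eulerian path nor Eulerian circuit exists.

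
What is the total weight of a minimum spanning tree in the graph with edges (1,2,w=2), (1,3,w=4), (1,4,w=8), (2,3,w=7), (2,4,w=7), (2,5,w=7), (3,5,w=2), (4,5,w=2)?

Apply Kruskal's algorithm (sort edges by weight, add if no cycle):

Sorted edges by weight:
  (1,2) w=2
  (3,5) w=2
  (4,5) w=2
  (1,3) w=4
  (2,5) w=7
  (2,4) w=7
  (2,3) w=7
  (1,4) w=8

Add edge (1,2) w=2 -- no cycle. Running total: 2
Add edge (3,5) w=2 -- no cycle. Running total: 4
Add edge (4,5) w=2 -- no cycle. Running total: 6
Add edge (1,3) w=4 -- no cycle. Running total: 10

MST edges: (1,2,w=2), (3,5,w=2), (4,5,w=2), (1,3,w=4)
Total MST weight: 2 + 2 + 2 + 4 = 10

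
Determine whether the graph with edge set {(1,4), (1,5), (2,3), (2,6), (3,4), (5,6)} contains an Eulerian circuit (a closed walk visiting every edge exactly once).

Step 1: Find the degree of each vertex:
  deg(1) = 2
  deg(2) = 2
  deg(3) = 2
  deg(4) = 2
  deg(5) = 2
  deg(6) = 2

Step 2: Count vertices with odd degree:
  All vertices have even degree (0 odd-degree vertices)

Step 3: Apply Euler's theorem:
  - Eulerian circuit exists iff graph is connected and all vertices have even degree
  - Eulerian path exists iff graph is connected and has 0 or 2 odd-degree vertices

Graph is connected with 0 odd-degree vertices.
Both Eulerian circuit and Eulerian path exist.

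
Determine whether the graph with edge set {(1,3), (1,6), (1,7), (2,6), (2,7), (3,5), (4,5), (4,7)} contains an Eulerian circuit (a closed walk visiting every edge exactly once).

Step 1: Find the degree of each vertex:
  deg(1) = 3
  deg(2) = 2
  deg(3) = 2
  deg(4) = 2
  deg(5) = 2
  deg(6) = 2
  deg(7) = 3

Step 2: Count vertices with odd degree:
  Odd-degree vertices: 1, 7 (2 total)

Step 3: Apply Euler's theorem:
  - Eulerian circuit exists iff graph is connected and all vertices have even degree
  - Eulerian path exists iff graph is connected and has 0 or 2 odd-degree vertices

Graph is connected with exactly 2 odd-degree vertices (1, 7).
Eulerian path exists (starting and ending at the odd-degree vertices), but no Eulerian circuit.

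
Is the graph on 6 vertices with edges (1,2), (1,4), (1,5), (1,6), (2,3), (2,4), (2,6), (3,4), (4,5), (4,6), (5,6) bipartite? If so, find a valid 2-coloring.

Step 1: Attempt 2-coloring using BFS:
  Start at vertex 1, assign color 0
  Color vertex 2 with color 1 (neighbor of 1)
  Color vertex 4 with color 1 (neighbor of 1)
  Color vertex 5 with color 1 (neighbor of 1)
  Color vertex 6 with color 1 (neighbor of 1)
  Color vertex 3 with color 0 (neighbor of 2)

Step 2: Conflict found! Vertices 2 and 4 are adjacent but have the same color.
This means the graph contains an odd cycle.

The graph is NOT bipartite.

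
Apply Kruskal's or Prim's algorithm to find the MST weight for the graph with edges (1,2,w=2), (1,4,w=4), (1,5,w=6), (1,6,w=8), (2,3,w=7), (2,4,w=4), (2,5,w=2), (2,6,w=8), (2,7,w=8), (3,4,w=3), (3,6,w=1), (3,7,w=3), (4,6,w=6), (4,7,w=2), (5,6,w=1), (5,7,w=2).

Apply Kruskal's algorithm (sort edges by weight, add if no cycle):

Sorted edges by weight:
  (3,6) w=1
  (5,6) w=1
  (1,2) w=2
  (2,5) w=2
  (4,7) w=2
  (5,7) w=2
  (3,4) w=3
  (3,7) w=3
  (1,4) w=4
  (2,4) w=4
  (1,5) w=6
  (4,6) w=6
  (2,3) w=7
  (1,6) w=8
  (2,6) w=8
  (2,7) w=8

Add edge (3,6) w=1 -- no cycle. Running total: 1
Add edge (5,6) w=1 -- no cycle. Running total: 2
Add edge (1,2) w=2 -- no cycle. Running total: 4
Add edge (2,5) w=2 -- no cycle. Running total: 6
Add edge (4,7) w=2 -- no cycle. Running total: 8
Add edge (5,7) w=2 -- no cycle. Running total: 10

MST edges: (3,6,w=1), (5,6,w=1), (1,2,w=2), (2,5,w=2), (4,7,w=2), (5,7,w=2)
Total MST weight: 1 + 1 + 2 + 2 + 2 + 2 = 10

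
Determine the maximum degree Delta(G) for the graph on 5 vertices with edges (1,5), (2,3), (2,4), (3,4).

Step 1: Count edges incident to each vertex:
  deg(1) = 1 (neighbors: 5)
  deg(2) = 2 (neighbors: 3, 4)
  deg(3) = 2 (neighbors: 2, 4)
  deg(4) = 2 (neighbors: 2, 3)
  deg(5) = 1 (neighbors: 1)

Step 2: Find maximum:
  max(1, 2, 2, 2, 1) = 2 (vertex 2)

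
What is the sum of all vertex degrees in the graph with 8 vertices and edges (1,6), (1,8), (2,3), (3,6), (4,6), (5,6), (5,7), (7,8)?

Step 1: Count edges incident to each vertex:
  deg(1) = 2 (neighbors: 6, 8)
  deg(2) = 1 (neighbors: 3)
  deg(3) = 2 (neighbors: 2, 6)
  deg(4) = 1 (neighbors: 6)
  deg(5) = 2 (neighbors: 6, 7)
  deg(6) = 4 (neighbors: 1, 3, 4, 5)
  deg(7) = 2 (neighbors: 5, 8)
  deg(8) = 2 (neighbors: 1, 7)

Step 2: Sum all degrees:
  2 + 1 + 2 + 1 + 2 + 4 + 2 + 2 = 16

Verification: sum of degrees = 2 * |E| = 2 * 8 = 16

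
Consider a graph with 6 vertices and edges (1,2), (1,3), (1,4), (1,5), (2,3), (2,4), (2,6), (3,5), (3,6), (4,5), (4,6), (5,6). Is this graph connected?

Step 1: Build adjacency list from edges:
  1: 2, 3, 4, 5
  2: 1, 3, 4, 6
  3: 1, 2, 5, 6
  4: 1, 2, 5, 6
  5: 1, 3, 4, 6
  6: 2, 3, 4, 5

Step 2: Run BFS/DFS from vertex 1:
  Visited: {1, 2, 3, 4, 5, 6}
  Reached 6 of 6 vertices

Step 3: All 6 vertices reached from vertex 1, so the graph is connected.
Answer: Yes, the graph is connected.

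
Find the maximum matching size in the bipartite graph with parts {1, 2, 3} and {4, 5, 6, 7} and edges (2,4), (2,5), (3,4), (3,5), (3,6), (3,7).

Step 1: List the neighbors of each left vertex:
  1: (none)
  2: 4, 5
  3: 4, 5, 6, 7

Step 2: Greedily match left vertices, then look for augmenting paths:
  Match 2 -- 4
  Match 3 -- 5
  No augmenting path remains.

Step 3: Verify this is maximum:
  Matching has size 2. The vertex set {2, 3} covers every edge and has size 2; any matching has at most one edge per cover vertex, so 2 is maximum (König's theorem).

Maximum matching: {(2,4), (3,5)}
Size: 2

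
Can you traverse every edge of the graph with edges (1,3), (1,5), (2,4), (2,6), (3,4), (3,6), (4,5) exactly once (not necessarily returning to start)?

Step 1: Find the degree of each vertex:
  deg(1) = 2
  deg(2) = 2
  deg(3) = 3
  deg(4) = 3
  deg(5) = 2
  deg(6) = 2

Step 2: Count vertices with odd degree:
  Odd-degree vertices: 3, 4 (2 total)

Step 3: Apply Euler's theorem:
  - Eulerian circuit exists iff graph is connected and all vertices have even degree
  - Eulerian path exists iff graph is connected and has 0 or 2 odd-degree vertices

Graph is connected with exactly 2 odd-degree vertices (3, 4).
Eulerian path exists (starting and ending at the odd-degree vertices), but no Eulerian circuit.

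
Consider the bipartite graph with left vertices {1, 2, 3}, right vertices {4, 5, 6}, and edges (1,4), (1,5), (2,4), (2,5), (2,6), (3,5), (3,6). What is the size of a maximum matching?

Step 1: List the neighbors of each left vertex:
  1: 4, 5
  2: 4, 5, 6
  3: 5, 6

Step 2: Greedily match left vertices, then look for augmenting paths:
  Match 1 -- 4
  Match 2 -- 5
  Match 3 -- 6
  No augmenting path remains.

Step 3: Verify this is maximum:
  Matching size 3 = min(|L|, |R|) = min(3, 3), which is an upper bound, so this matching is maximum.

Maximum matching: {(1,4), (2,5), (3,6)}
Size: 3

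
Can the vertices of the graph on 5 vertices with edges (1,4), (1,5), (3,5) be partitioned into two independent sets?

Step 1: Attempt 2-coloring using BFS:
  Start at vertex 1, assign color 0
  Color vertex 4 with color 1 (neighbor of 1)
  Color vertex 5 with color 1 (neighbor of 1)
  Color vertex 3 with color 0 (neighbor of 5)
  Start new component at vertex 2, assign color 0

Step 2: 2-coloring succeeded. No conflicts found.
  Set A (color 0): {1, 2, 3}
  Set B (color 1): {4, 5}

The graph is bipartite with partition {1, 2, 3}, {4, 5}.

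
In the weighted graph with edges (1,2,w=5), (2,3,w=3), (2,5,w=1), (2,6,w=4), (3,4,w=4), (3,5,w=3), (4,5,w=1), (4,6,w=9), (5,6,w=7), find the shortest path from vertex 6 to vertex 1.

Step 1: Build adjacency list with weights:
  1: 2(w=5)
  2: 1(w=5), 3(w=3), 5(w=1), 6(w=4)
  3: 2(w=3), 4(w=4), 5(w=3)
  4: 3(w=4), 5(w=1), 6(w=9)
  5: 2(w=1), 3(w=3), 4(w=1), 6(w=7)
  6: 2(w=4), 4(w=9), 5(w=7)

Step 2: Apply Dijkstra's algorithm from vertex 6:
  Visit vertex 6 (distance=0)
    Update dist[2] = 4
    Update dist[4] = 9
    Update dist[5] = 7
  Visit vertex 2 (distance=4)
    Update dist[1] = 9
    Update dist[3] = 7
    Update dist[5] = 5
  Visit vertex 5 (distance=5)
    Update dist[4] = 6
  Visit vertex 4 (distance=6)
  Visit vertex 3 (distance=7)
  Visit vertex 1 (distance=9)

Step 3: Shortest path: 6 -> 2 -> 1
Total weight: 4 + 5 = 9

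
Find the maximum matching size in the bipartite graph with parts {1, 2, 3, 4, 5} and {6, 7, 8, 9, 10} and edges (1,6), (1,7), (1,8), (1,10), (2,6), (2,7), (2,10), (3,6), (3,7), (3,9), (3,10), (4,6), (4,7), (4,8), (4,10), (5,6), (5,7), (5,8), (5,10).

Step 1: List the neighbors of each left vertex:
  1: 6, 7, 8, 10
  2: 6, 7, 10
  3: 6, 7, 9, 10
  4: 6, 7, 8, 10
  5: 6, 7, 8, 10

Step 2: Greedily match left vertices, then look for augmenting paths:
  Match 1 -- 6
  Match 2 -- 7
  Match 3 -- 9
  Match 4 -- 8
  Match 5 -- 10
  No augmenting path remains.

Step 3: Verify this is maximum:
  Matching size 5 = min(|L|, |R|) = min(5, 5), which is an upper bound, so this matching is maximum.

Maximum matching: {(1,6), (2,7), (3,9), (4,8), (5,10)}
Size: 5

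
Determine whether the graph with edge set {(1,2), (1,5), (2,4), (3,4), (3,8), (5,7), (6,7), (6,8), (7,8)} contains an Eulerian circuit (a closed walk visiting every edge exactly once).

Step 1: Find the degree of each vertex:
  deg(1) = 2
  deg(2) = 2
  deg(3) = 2
  deg(4) = 2
  deg(5) = 2
  deg(6) = 2
  deg(7) = 3
  deg(8) = 3

Step 2: Count vertices with odd degree:
  Odd-degree vertices: 7, 8 (2 total)

Step 3: Apply Euler's theorem:
  - Eulerian circuit exists iff graph is connected and all vertices have even degree
  - Eulerian path exists iff graph is connected and has 0 or 2 odd-degree vertices

Graph is connected with exactly 2 odd-degree vertices (7, 8).
Eulerian path exists (starting and ending at the odd-degree vertices), but no Eulerian circuit.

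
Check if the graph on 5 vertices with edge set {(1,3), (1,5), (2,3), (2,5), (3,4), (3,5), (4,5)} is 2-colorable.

Step 1: Attempt 2-coloring using BFS:
  Start at vertex 1, assign color 0
  Color vertex 3 with color 1 (neighbor of 1)
  Color vertex 5 with color 1 (neighbor of 1)
  Color vertex 2 with color 0 (neighbor of 3)
  Color vertex 4 with color 0 (neighbor of 3)

Step 2: Conflict found! Vertices 3 and 5 are adjacent but have the same color.
This means the graph contains an odd cycle.

The graph is NOT bipartite.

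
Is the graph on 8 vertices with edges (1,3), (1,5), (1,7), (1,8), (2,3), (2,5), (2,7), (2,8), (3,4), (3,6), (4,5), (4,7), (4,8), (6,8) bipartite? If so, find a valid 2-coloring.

Step 1: Attempt 2-coloring using BFS:
  Start at vertex 1, assign color 0
  Color vertex 3 with color 1 (neighbor of 1)
  Color vertex 5 with color 1 (neighbor of 1)
  Color vertex 7 with color 1 (neighbor of 1)
  Color vertex 8 with color 1 (neighbor of 1)
  Color vertex 2 with color 0 (neighbor of 3)
  Color vertex 4 with color 0 (neighbor of 3)
  Color vertex 6 with color 0 (neighbor of 3)

Step 2: 2-coloring succeeded. No conflicts found.
  Set A (color 0): {1, 2, 4, 6}
  Set B (color 1): {3, 5, 7, 8}

The graph is bipartite with partition {1, 2, 4, 6}, {3, 5, 7, 8}.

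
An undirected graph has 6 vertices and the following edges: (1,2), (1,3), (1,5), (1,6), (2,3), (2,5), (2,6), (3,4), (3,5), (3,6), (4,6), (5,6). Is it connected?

Step 1: Build adjacency list from edges:
  1: 2, 3, 5, 6
  2: 1, 3, 5, 6
  3: 1, 2, 4, 5, 6
  4: 3, 6
  5: 1, 2, 3, 6
  6: 1, 2, 3, 4, 5

Step 2: Run BFS/DFS from vertex 1:
  Visited: {1, 2, 3, 5, 6, 4}
  Reached 6 of 6 vertices

Step 3: All 6 vertices reached from vertex 1, so the graph is connected.
Answer: Yes, the graph is connected.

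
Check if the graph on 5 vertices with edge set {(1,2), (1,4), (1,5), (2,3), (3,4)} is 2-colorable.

Step 1: Attempt 2-coloring using BFS:
  Start at vertex 1, assign color 0
  Color vertex 2 with color 1 (neighbor of 1)
  Color vertex 4 with color 1 (neighbor of 1)
  Color vertex 5 with color 1 (neighbor of 1)
  Color vertex 3 with color 0 (neighbor of 2)

Step 2: 2-coloring succeeded. No conflicts found.
  Set A (color 0): {1, 3}
  Set B (color 1): {2, 4, 5}

The graph is bipartite with partition {1, 3}, {2, 4, 5}.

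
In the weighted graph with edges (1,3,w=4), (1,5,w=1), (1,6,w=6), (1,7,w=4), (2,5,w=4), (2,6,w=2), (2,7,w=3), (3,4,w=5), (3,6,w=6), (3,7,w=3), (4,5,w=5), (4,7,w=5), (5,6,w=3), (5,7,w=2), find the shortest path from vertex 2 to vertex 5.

Step 1: Build adjacency list with weights:
  1: 3(w=4), 5(w=1), 6(w=6), 7(w=4)
  2: 5(w=4), 6(w=2), 7(w=3)
  3: 1(w=4), 4(w=5), 6(w=6), 7(w=3)
  4: 3(w=5), 5(w=5), 7(w=5)
  5: 1(w=1), 2(w=4), 4(w=5), 6(w=3), 7(w=2)
  6: 1(w=6), 2(w=2), 3(w=6), 5(w=3)
  7: 1(w=4), 2(w=3), 3(w=3), 4(w=5), 5(w=2)

Step 2: Apply Dijkstra's algorithm from vertex 2:
  Visit vertex 2 (distance=0)
    Update dist[5] = 4
    Update dist[6] = 2
    Update dist[7] = 3
  Visit vertex 6 (distance=2)
    Update dist[1] = 8
    Update dist[3] = 8
  Visit vertex 7 (distance=3)
    Update dist[1] = 7
    Update dist[3] = 6
    Update dist[4] = 8
  Visit vertex 5 (distance=4)
    Update dist[1] = 5

Step 3: Shortest path: 2 -> 5
Total weight: 4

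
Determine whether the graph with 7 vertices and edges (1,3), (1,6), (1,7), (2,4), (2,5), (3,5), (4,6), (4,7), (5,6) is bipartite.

Step 1: Attempt 2-coloring using BFS:
  Start at vertex 1, assign color 0
  Color vertex 3 with color 1 (neighbor of 1)
  Color vertex 6 with color 1 (neighbor of 1)
  Color vertex 7 with color 1 (neighbor of 1)
  Color vertex 5 with color 0 (neighbor of 3)
  Color vertex 4 with color 0 (neighbor of 6)
  Color vertex 2 with color 1 (neighbor of 5)

Step 2: 2-coloring succeeded. No conflicts found.
  Set A (color 0): {1, 4, 5}
  Set B (color 1): {2, 3, 6, 7}

The graph is bipartite with partition {1, 4, 5}, {2, 3, 6, 7}.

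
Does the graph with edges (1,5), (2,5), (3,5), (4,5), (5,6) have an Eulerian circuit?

Step 1: Find the degree of each vertex:
  deg(1) = 1
  deg(2) = 1
  deg(3) = 1
  deg(4) = 1
  deg(5) = 5
  deg(6) = 1

Step 2: Count vertices with odd degree:
  Odd-degree vertices: 1, 2, 3, 4, 5, 6 (6 total)

Step 3: Apply Euler's theorem:
  - Eulerian circuit exists iff graph is connected and all vertices have even degree
  - Eulerian path exists iff graph is connected and has 0 or 2 odd-degree vertices

Graph has 6 odd-degree vertices (need 0 or 2).
Neither Eulerian path nor Eulerian circuit exists.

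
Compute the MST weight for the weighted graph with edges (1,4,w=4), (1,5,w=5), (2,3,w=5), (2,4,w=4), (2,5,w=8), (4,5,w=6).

Apply Kruskal's algorithm (sort edges by weight, add if no cycle):

Sorted edges by weight:
  (1,4) w=4
  (2,4) w=4
  (1,5) w=5
  (2,3) w=5
  (4,5) w=6
  (2,5) w=8

Add edge (1,4) w=4 -- no cycle. Running total: 4
Add edge (2,4) w=4 -- no cycle. Running total: 8
Add edge (1,5) w=5 -- no cycle. Running total: 13
Add edge (2,3) w=5 -- no cycle. Running total: 18

MST edges: (1,4,w=4), (2,4,w=4), (1,5,w=5), (2,3,w=5)
Total MST weight: 4 + 4 + 5 + 5 = 18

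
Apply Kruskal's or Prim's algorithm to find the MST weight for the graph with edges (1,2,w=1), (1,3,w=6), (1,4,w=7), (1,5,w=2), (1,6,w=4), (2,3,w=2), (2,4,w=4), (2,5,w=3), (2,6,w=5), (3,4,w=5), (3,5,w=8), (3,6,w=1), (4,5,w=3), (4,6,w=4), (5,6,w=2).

Apply Kruskal's algorithm (sort edges by weight, add if no cycle):

Sorted edges by weight:
  (1,2) w=1
  (3,6) w=1
  (1,5) w=2
  (2,3) w=2
  (5,6) w=2
  (2,5) w=3
  (4,5) w=3
  (1,6) w=4
  (2,4) w=4
  (4,6) w=4
  (2,6) w=5
  (3,4) w=5
  (1,3) w=6
  (1,4) w=7
  (3,5) w=8

Add edge (1,2) w=1 -- no cycle. Running total: 1
Add edge (3,6) w=1 -- no cycle. Running total: 2
Add edge (1,5) w=2 -- no cycle. Running total: 4
Add edge (2,3) w=2 -- no cycle. Running total: 6
Skip edge (5,6) w=2 -- would create cycle
Skip edge (2,5) w=3 -- would create cycle
Add edge (4,5) w=3 -- no cycle. Running total: 9

MST edges: (1,2,w=1), (3,6,w=1), (1,5,w=2), (2,3,w=2), (4,5,w=3)
Total MST weight: 1 + 1 + 2 + 2 + 3 = 9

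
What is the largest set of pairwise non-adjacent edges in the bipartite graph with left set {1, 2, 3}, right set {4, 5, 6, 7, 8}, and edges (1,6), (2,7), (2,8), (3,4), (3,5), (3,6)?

Step 1: List the neighbors of each left vertex:
  1: 6
  2: 7, 8
  3: 4, 5, 6

Step 2: Greedily match left vertices, then look for augmenting paths:
  Match 1 -- 6
  Match 2 -- 7
  Match 3 -- 4
  No augmenting path remains.

Step 3: Verify this is maximum:
  Matching size 3 = min(|L|, |R|) = min(3, 5), which is an upper bound, so this matching is maximum.

Maximum matching: {(1,6), (2,7), (3,4)}
Size: 3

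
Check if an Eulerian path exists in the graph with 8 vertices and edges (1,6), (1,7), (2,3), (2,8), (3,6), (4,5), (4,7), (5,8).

Step 1: Find the degree of each vertex:
  deg(1) = 2
  deg(2) = 2
  deg(3) = 2
  deg(4) = 2
  deg(5) = 2
  deg(6) = 2
  deg(7) = 2
  deg(8) = 2

Step 2: Count vertices with odd degree:
  All vertices have even degree (0 odd-degree vertices)

Step 3: Apply Euler's theorem:
  - Eulerian circuit exists iff graph is connected and all vertices have even degree
  - Eulerian path exists iff graph is connected and has 0 or 2 odd-degree vertices

Graph is connected with 0 odd-degree vertices.
Both Eulerian circuit and Eulerian path exist.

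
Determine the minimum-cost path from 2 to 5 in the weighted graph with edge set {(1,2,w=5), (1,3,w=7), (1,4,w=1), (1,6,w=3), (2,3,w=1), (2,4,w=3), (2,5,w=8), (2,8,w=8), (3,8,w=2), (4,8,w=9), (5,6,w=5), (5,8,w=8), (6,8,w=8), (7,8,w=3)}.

Step 1: Build adjacency list with weights:
  1: 2(w=5), 3(w=7), 4(w=1), 6(w=3)
  2: 1(w=5), 3(w=1), 4(w=3), 5(w=8), 8(w=8)
  3: 1(w=7), 2(w=1), 8(w=2)
  4: 1(w=1), 2(w=3), 8(w=9)
  5: 2(w=8), 6(w=5), 8(w=8)
  6: 1(w=3), 5(w=5), 8(w=8)
  7: 8(w=3)
  8: 2(w=8), 3(w=2), 4(w=9), 5(w=8), 6(w=8), 7(w=3)

Step 2: Apply Dijkstra's algorithm from vertex 2:
  Visit vertex 2 (distance=0)
    Update dist[1] = 5
    Update dist[3] = 1
    Update dist[4] = 3
    Update dist[5] = 8
    Update dist[8] = 8
  Visit vertex 3 (distance=1)
    Update dist[8] = 3
  Visit vertex 4 (distance=3)
    Update dist[1] = 4
  Visit vertex 8 (distance=3)
    Update dist[6] = 11
    Update dist[7] = 6
  Visit vertex 1 (distance=4)
    Update dist[6] = 7
  Visit vertex 7 (distance=6)
  Visit vertex 6 (distance=7)
  Visit vertex 5 (distance=8)

Step 3: Shortest path: 2 -> 5
Total weight: 8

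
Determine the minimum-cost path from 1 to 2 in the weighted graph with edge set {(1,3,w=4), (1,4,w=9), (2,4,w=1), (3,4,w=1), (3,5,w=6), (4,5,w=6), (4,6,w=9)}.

Step 1: Build adjacency list with weights:
  1: 3(w=4), 4(w=9)
  2: 4(w=1)
  3: 1(w=4), 4(w=1), 5(w=6)
  4: 1(w=9), 2(w=1), 3(w=1), 5(w=6), 6(w=9)
  5: 3(w=6), 4(w=6)
  6: 4(w=9)

Step 2: Apply Dijkstra's algorithm from vertex 1:
  Visit vertex 1 (distance=0)
    Update dist[3] = 4
    Update dist[4] = 9
  Visit vertex 3 (distance=4)
    Update dist[4] = 5
    Update dist[5] = 10
  Visit vertex 4 (distance=5)
    Update dist[2] = 6
    Update dist[6] = 14
  Visit vertex 2 (distance=6)

Step 3: Shortest path: 1 -> 3 -> 4 -> 2
Total weight: 4 + 1 + 1 = 6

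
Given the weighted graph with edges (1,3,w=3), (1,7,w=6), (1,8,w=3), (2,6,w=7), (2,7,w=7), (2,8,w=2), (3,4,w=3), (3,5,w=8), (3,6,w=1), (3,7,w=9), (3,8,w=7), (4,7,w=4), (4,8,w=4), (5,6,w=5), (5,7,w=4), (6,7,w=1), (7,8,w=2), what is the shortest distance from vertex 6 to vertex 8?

Step 1: Build adjacency list with weights:
  1: 3(w=3), 7(w=6), 8(w=3)
  2: 6(w=7), 7(w=7), 8(w=2)
  3: 1(w=3), 4(w=3), 5(w=8), 6(w=1), 7(w=9), 8(w=7)
  4: 3(w=3), 7(w=4), 8(w=4)
  5: 3(w=8), 6(w=5), 7(w=4)
  6: 2(w=7), 3(w=1), 5(w=5), 7(w=1)
  7: 1(w=6), 2(w=7), 3(w=9), 4(w=4), 5(w=4), 6(w=1), 8(w=2)
  8: 1(w=3), 2(w=2), 3(w=7), 4(w=4), 7(w=2)

Step 2: Apply Dijkstra's algorithm from vertex 6:
  Visit vertex 6 (distance=0)
    Update dist[2] = 7
    Update dist[3] = 1
    Update dist[5] = 5
    Update dist[7] = 1
  Visit vertex 3 (distance=1)
    Update dist[1] = 4
    Update dist[4] = 4
    Update dist[8] = 8
  Visit vertex 7 (distance=1)
    Update dist[8] = 3
  Visit vertex 8 (distance=3)
    Update dist[2] = 5

Step 3: Shortest path: 6 -> 7 -> 8
Total weight: 1 + 2 = 3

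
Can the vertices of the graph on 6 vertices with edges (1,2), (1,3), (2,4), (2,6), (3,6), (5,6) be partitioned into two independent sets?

Step 1: Attempt 2-coloring using BFS:
  Start at vertex 1, assign color 0
  Color vertex 2 with color 1 (neighbor of 1)
  Color vertex 3 with color 1 (neighbor of 1)
  Color vertex 4 with color 0 (neighbor of 2)
  Color vertex 6 with color 0 (neighbor of 2)
  Color vertex 5 with color 1 (neighbor of 6)

Step 2: 2-coloring succeeded. No conflicts found.
  Set A (color 0): {1, 4, 6}
  Set B (color 1): {2, 3, 5}

The graph is bipartite with partition {1, 4, 6}, {2, 3, 5}.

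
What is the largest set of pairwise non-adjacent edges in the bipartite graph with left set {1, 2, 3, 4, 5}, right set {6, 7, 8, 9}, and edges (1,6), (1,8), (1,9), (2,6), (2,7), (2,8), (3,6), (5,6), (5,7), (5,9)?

Step 1: List the neighbors of each left vertex:
  1: 6, 8, 9
  2: 6, 7, 8
  3: 6
  4: (none)
  5: 6, 7, 9

Step 2: Greedily match left vertices, then look for augmenting paths:
  Match 1 -- 8
  Match 2 -- 7
  Match 3 -- 6
  Match 5 -- 9
  No augmenting path remains.

Step 3: Verify this is maximum:
  Matching size 4 = min(|L|, |R|) = min(5, 4), which is an upper bound, so this matching is maximum.

Maximum matching: {(1,8), (2,7), (3,6), (5,9)}
Size: 4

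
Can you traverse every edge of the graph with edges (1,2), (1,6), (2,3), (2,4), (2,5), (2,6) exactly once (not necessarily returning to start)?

Step 1: Find the degree of each vertex:
  deg(1) = 2
  deg(2) = 5
  deg(3) = 1
  deg(4) = 1
  deg(5) = 1
  deg(6) = 2

Step 2: Count vertices with odd degree:
  Odd-degree vertices: 2, 3, 4, 5 (4 total)

Step 3: Apply Euler's theorem:
  - Eulerian circuit exists iff graph is connected and all vertices have even degree
  - Eulerian path exists iff graph is connected and has 0 or 2 odd-degree vertices

Graph has 4 odd-degree vertices (need 0 or 2).
Neither Eulerian path nor Eulerian circuit exists.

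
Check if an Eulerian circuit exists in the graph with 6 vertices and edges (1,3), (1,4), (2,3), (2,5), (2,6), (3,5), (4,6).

Step 1: Find the degree of each vertex:
  deg(1) = 2
  deg(2) = 3
  deg(3) = 3
  deg(4) = 2
  deg(5) = 2
  deg(6) = 2

Step 2: Count vertices with odd degree:
  Odd-degree vertices: 2, 3 (2 total)

Step 3: Apply Euler's theorem:
  - Eulerian circuit exists iff graph is connected and all vertices have even degree
  - Eulerian path exists iff graph is connected and has 0 or 2 odd-degree vertices

Graph is connected with exactly 2 odd-degree vertices (2, 3).
Eulerian path exists (starting and ending at the odd-degree vertices), but no Eulerian circuit.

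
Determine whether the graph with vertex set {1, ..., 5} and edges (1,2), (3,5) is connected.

Step 1: Build adjacency list from edges:
  1: 2
  2: 1
  3: 5
  4: (none)
  5: 3

Step 2: Run BFS/DFS from vertex 1:
  Visited: {1, 2}
  Reached 2 of 5 vertices

Step 3: Only 2 of 5 vertices reached. Graph is disconnected.
Connected components: {1, 2}, {3, 5}, {4}
Answer: No, the graph is not connected (3 components).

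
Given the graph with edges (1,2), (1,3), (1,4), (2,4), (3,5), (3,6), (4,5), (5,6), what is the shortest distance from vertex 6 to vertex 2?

Step 1: Build adjacency list:
  1: 2, 3, 4
  2: 1, 4
  3: 1, 5, 6
  4: 1, 2, 5
  5: 3, 4, 6
  6: 3, 5

Step 2: BFS from vertex 6 to find shortest path to 2:
  vertex 3 reached at distance 1
  vertex 5 reached at distance 1
  vertex 1 reached at distance 2
  vertex 4 reached at distance 2
  vertex 2 reached at distance 3

Step 3: Shortest path: 6 -> 5 -> 4 -> 2
Path length: 3 edges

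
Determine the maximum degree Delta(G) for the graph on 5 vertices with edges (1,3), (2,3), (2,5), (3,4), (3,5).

Step 1: Count edges incident to each vertex:
  deg(1) = 1 (neighbors: 3)
  deg(2) = 2 (neighbors: 3, 5)
  deg(3) = 4 (neighbors: 1, 2, 4, 5)
  deg(4) = 1 (neighbors: 3)
  deg(5) = 2 (neighbors: 2, 3)

Step 2: Find maximum:
  max(1, 2, 4, 1, 2) = 4 (vertex 3)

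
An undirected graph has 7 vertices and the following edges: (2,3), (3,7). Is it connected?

Step 1: Build adjacency list from edges:
  1: (none)
  2: 3
  3: 2, 7
  4: (none)
  5: (none)
  6: (none)
  7: 3

Step 2: Run BFS/DFS from vertex 1:
  Visited: {1}
  Reached 1 of 7 vertices

Step 3: Only 1 of 7 vertices reached. Graph is disconnected.
Connected components: {1}, {2, 3, 7}, {4}, {5}, {6}
Answer: No, the graph is not connected (5 components).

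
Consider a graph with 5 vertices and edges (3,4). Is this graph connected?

Step 1: Build adjacency list from edges:
  1: (none)
  2: (none)
  3: 4
  4: 3
  5: (none)

Step 2: Run BFS/DFS from vertex 1:
  Visited: {1}
  Reached 1 of 5 vertices

Step 3: Only 1 of 5 vertices reached. Graph is disconnected.
Connected components: {1}, {2}, {3, 4}, {5}
Answer: No, the graph is not connected (4 components).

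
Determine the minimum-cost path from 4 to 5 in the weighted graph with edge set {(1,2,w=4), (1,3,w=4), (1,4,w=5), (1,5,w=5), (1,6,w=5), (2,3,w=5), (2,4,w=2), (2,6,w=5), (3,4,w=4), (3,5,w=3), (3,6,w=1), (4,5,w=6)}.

Step 1: Build adjacency list with weights:
  1: 2(w=4), 3(w=4), 4(w=5), 5(w=5), 6(w=5)
  2: 1(w=4), 3(w=5), 4(w=2), 6(w=5)
  3: 1(w=4), 2(w=5), 4(w=4), 5(w=3), 6(w=1)
  4: 1(w=5), 2(w=2), 3(w=4), 5(w=6)
  5: 1(w=5), 3(w=3), 4(w=6)
  6: 1(w=5), 2(w=5), 3(w=1)

Step 2: Apply Dijkstra's algorithm from vertex 4:
  Visit vertex 4 (distance=0)
    Update dist[1] = 5
    Update dist[2] = 2
    Update dist[3] = 4
    Update dist[5] = 6
  Visit vertex 2 (distance=2)
    Update dist[6] = 7
  Visit vertex 3 (distance=4)
    Update dist[6] = 5
  Visit vertex 1 (distance=5)
  Visit vertex 6 (distance=5)
  Visit vertex 5 (distance=6)

Step 3: Shortest path: 4 -> 5
Total weight: 6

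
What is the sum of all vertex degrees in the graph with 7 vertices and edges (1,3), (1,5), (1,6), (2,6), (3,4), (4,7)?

Step 1: Count edges incident to each vertex:
  deg(1) = 3 (neighbors: 3, 5, 6)
  deg(2) = 1 (neighbors: 6)
  deg(3) = 2 (neighbors: 1, 4)
  deg(4) = 2 (neighbors: 3, 7)
  deg(5) = 1 (neighbors: 1)
  deg(6) = 2 (neighbors: 1, 2)
  deg(7) = 1 (neighbors: 4)

Step 2: Sum all degrees:
  3 + 1 + 2 + 2 + 1 + 2 + 1 = 12

Verification: sum of degrees = 2 * |E| = 2 * 6 = 12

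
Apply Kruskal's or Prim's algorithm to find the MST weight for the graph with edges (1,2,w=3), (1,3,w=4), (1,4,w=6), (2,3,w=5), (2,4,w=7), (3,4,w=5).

Apply Kruskal's algorithm (sort edges by weight, add if no cycle):

Sorted edges by weight:
  (1,2) w=3
  (1,3) w=4
  (2,3) w=5
  (3,4) w=5
  (1,4) w=6
  (2,4) w=7

Add edge (1,2) w=3 -- no cycle. Running total: 3
Add edge (1,3) w=4 -- no cycle. Running total: 7
Skip edge (2,3) w=5 -- would create cycle
Add edge (3,4) w=5 -- no cycle. Running total: 12

MST edges: (1,2,w=3), (1,3,w=4), (3,4,w=5)
Total MST weight: 3 + 4 + 5 = 12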